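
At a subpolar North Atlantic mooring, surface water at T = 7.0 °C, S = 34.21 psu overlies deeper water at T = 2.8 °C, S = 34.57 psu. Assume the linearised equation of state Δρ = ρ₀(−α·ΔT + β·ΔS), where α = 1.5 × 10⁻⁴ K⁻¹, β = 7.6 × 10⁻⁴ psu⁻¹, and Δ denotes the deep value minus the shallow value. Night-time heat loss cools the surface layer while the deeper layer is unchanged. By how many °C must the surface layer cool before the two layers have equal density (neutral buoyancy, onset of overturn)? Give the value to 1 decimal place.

Neutral buoyancy requires Δρ = 0, i.e. −α(T_deep − T_surf′) + β(S_deep − S_surf) = 0.
T_surf′ = T_deep − (β/α)·ΔS = 2.8 − (7.6 × 10⁻⁴/1.5 × 10⁻⁴)·(+0.36) = 0.976 °C.
Cooling required: 7.0 − (0.976) = 6.024 °C.

6.0 °C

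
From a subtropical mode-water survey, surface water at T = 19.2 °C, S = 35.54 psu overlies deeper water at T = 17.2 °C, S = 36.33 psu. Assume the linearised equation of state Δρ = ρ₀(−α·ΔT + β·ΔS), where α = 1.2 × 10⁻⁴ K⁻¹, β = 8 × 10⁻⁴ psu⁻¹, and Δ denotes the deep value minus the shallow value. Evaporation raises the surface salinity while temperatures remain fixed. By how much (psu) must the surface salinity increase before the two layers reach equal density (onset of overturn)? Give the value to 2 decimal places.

1.09 psu

Neutral buoyancy requires −α(T_deep − T_surf) + β(S_deep − S_surf′) = 0.
S_surf′ = S_deep − (α/β)·ΔT = 36.33 − (1.2 × 10⁻⁴/8 × 10⁻⁴)·(-2.0) = 36.6300 psu.
Increase required: 36.6300 − 35.54 = 1.0900 psu.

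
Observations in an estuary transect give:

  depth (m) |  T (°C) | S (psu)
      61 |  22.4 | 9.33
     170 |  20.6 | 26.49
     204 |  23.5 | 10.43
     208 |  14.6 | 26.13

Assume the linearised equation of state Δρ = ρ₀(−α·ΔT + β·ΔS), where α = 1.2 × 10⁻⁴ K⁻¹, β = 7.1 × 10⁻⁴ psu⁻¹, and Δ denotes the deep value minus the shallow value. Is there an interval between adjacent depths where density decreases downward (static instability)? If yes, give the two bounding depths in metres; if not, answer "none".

Evaluate Δρ/ρ₀ = −αΔT + βΔS across each adjacent pair:
  61–170 m: −αΔT+βΔS = −(1.2 × 10⁻⁴)(-1.8)+(7.1 × 10⁻⁴)(+17.16) = 0.012 → stable
  170–204 m: −αΔT+βΔS = −(1.2 × 10⁻⁴)(+2.9)+(7.1 × 10⁻⁴)(-16.06) = -0.012 → UNSTABLE
  204–208 m: −αΔT+βΔS = −(1.2 × 10⁻⁴)(-8.9)+(7.1 × 10⁻⁴)(+15.70) = 0.012 → stable
The 170–204 m interval has Δρ < 0: lighter water underlies denser water.

170–204 m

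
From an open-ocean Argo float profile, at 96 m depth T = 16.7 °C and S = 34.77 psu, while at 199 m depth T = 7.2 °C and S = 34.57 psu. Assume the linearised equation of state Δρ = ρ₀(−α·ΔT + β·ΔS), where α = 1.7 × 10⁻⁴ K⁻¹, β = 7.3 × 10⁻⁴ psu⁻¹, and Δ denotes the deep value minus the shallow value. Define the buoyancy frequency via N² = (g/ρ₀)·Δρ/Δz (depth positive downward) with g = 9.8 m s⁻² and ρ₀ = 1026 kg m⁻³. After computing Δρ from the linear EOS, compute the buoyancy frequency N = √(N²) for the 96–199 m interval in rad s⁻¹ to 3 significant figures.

ΔT = -9.5 K, ΔS = -0.20 psu (deep − shallow).
Δρ/ρ₀ = −αΔT + βΔS = 1.615 × 10⁻³ − 1.46 × 10⁻⁴ = 1.469 × 10⁻³, so Δρ ≈ 1.507 kg m⁻³.
N² = (g/ρ₀)·Δρ/Δz = g·(Δρ/ρ₀)/Δz = 9.8 × 1.469 × 10⁻³ / 103 = 1.3977 × 10⁻⁴ s⁻².
N = √(1.3977 × 10⁻⁴) = 0.011822 rad s⁻¹ ≈ 0.0118 rad s⁻¹.

0.0118 rad s⁻¹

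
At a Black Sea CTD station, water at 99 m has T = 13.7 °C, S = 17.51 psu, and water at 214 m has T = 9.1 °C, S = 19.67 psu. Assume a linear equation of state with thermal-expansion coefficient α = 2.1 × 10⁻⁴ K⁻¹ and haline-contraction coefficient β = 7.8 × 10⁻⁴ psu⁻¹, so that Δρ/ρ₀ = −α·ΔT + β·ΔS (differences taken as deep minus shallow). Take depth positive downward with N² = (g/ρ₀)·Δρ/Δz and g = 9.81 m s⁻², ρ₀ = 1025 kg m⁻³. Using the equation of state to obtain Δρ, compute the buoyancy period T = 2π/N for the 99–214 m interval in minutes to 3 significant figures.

6.96 min

ΔT = -4.6 K, ΔS = +2.16 psu (deep − shallow).
Δρ/ρ₀ = −αΔT + βΔS = 9.66 × 10⁻⁴ + 1.6848 × 10⁻³ = 2.6508 × 10⁻³, so Δρ ≈ 2.717 kg m⁻³.
N² = (g/ρ₀)·Δρ/Δz = g·(Δρ/ρ₀)/Δz = 9.81 × 2.6508 × 10⁻³ / 115 = 2.2612 × 10⁻⁴ s⁻².
N = √(2.2612 × 10⁻⁴) = 0.015037 rad s⁻¹ → T = 2π/N = 417.85 s = 6.9642 min ≈ 6.96 min.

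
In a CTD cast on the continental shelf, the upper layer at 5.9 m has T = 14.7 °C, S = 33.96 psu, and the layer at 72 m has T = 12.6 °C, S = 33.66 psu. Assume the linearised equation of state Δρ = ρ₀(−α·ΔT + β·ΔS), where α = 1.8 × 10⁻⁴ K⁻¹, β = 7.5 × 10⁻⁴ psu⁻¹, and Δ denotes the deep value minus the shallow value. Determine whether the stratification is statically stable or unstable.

stable

ΔT = 12.6 − 14.7 = -2.1 K and ΔS = 33.66 − 33.96 = -0.30 psu (deep − shallow).
−αΔT = 3.78 × 10⁻⁴; βΔS = -2.25 × 10⁻⁴; sum Δρ/ρ₀ = 1.53 × 10⁻⁴.
Δρ/ρ₀ > 0, so Δρ > 0: deeper water is denser → statically stable.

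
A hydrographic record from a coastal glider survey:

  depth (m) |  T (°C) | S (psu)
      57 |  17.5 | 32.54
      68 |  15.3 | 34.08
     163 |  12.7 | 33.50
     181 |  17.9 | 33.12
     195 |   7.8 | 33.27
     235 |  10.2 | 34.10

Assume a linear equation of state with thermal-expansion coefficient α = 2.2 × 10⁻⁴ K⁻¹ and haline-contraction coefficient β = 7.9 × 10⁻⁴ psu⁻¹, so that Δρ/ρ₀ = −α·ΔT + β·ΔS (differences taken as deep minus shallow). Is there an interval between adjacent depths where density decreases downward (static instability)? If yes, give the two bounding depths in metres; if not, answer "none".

163–181 m

Evaluate Δρ/ρ₀ = −αΔT + βΔS across each adjacent pair:
  57–68 m: −αΔT+βΔS = −(2.2 × 10⁻⁴)(-2.2)+(7.9 × 10⁻⁴)(+1.54) = 1.7 × 10⁻³ → stable
  68–163 m: −αΔT+βΔS = −(2.2 × 10⁻⁴)(-2.6)+(7.9 × 10⁻⁴)(-0.58) = 1.1 × 10⁻⁴ → stable
  163–181 m: −αΔT+βΔS = −(2.2 × 10⁻⁴)(+5.2)+(7.9 × 10⁻⁴)(-0.38) = -1.4 × 10⁻³ → UNSTABLE
  181–195 m: −αΔT+βΔS = −(2.2 × 10⁻⁴)(-10.1)+(7.9 × 10⁻⁴)(+0.15) = 2.3 × 10⁻³ → stable
  195–235 m: −αΔT+βΔS = −(2.2 × 10⁻⁴)(+2.4)+(7.9 × 10⁻⁴)(+0.83) = 1.3 × 10⁻⁴ → stable
The 163–181 m interval has Δρ < 0: lighter water underlies denser water.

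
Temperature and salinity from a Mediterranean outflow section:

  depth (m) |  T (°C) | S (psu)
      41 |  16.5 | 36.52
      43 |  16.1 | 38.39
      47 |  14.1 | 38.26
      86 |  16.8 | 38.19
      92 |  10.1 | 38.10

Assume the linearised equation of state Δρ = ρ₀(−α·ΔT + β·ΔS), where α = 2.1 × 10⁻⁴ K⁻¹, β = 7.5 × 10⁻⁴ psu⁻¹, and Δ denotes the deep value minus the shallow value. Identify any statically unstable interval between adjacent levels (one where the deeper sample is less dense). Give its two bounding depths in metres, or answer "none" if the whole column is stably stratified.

47–86 m

Evaluate Δρ/ρ₀ = −αΔT + βΔS across each adjacent pair:
  41–43 m: −αΔT+βΔS = −(2.1 × 10⁻⁴)(-0.4)+(7.5 × 10⁻⁴)(+1.87) = 1.5 × 10⁻³ → stable
  43–47 m: −αΔT+βΔS = −(2.1 × 10⁻⁴)(-2.0)+(7.5 × 10⁻⁴)(-0.13) = 3.2 × 10⁻⁴ → stable
  47–86 m: −αΔT+βΔS = −(2.1 × 10⁻⁴)(+2.7)+(7.5 × 10⁻⁴)(-0.07) = -6.2 × 10⁻⁴ → UNSTABLE
  86–92 m: −αΔT+βΔS = −(2.1 × 10⁻⁴)(-6.7)+(7.5 × 10⁻⁴)(-0.09) = 1.3 × 10⁻³ → stable
The 47–86 m interval has Δρ < 0: lighter water underlies denser water.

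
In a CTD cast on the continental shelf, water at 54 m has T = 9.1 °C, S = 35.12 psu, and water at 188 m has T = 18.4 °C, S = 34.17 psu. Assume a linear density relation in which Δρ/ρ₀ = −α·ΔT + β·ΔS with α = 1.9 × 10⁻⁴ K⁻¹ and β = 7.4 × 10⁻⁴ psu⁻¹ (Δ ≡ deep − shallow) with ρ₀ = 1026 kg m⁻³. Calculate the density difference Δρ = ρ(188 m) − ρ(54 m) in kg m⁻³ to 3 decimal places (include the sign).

-2.534 kg m⁻³

ΔT = +9.3 K, ΔS = -0.95 psu (deep − shallow).
Δρ/ρ₀ = −(1.9 × 10⁻⁴)(+9.3) + (7.4 × 10⁻⁴)(-0.95) = -2.47 × 10⁻³.
Δρ = 1026 × (-2.47 × 10⁻³) = -2.534 kg m⁻³.
Negative Δρ: lighter below, statically unstable.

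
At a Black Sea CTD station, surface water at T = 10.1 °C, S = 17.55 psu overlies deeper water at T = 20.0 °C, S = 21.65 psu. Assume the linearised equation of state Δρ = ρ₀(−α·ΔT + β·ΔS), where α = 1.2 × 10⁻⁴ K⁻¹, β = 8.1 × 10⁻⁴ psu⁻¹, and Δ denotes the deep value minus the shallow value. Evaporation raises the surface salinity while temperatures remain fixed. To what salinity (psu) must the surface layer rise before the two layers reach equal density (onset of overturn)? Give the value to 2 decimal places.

Neutral buoyancy requires −α(T_deep − T_surf) + β(S_deep − S_surf′) = 0.
S_surf′ = S_deep − (α/β)·ΔT = 21.65 − (1.2 × 10⁻⁴/8.1 × 10⁻⁴)·(+9.9) = 20.1833 psu.
Increase required: 20.1833 − 17.55 = 2.6333 psu.

20.18 psu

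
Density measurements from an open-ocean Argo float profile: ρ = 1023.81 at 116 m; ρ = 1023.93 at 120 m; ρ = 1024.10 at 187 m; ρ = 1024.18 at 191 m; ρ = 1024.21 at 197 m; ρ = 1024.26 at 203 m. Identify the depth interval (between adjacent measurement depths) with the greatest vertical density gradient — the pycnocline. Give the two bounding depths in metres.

Compute the density gradient over each adjacent pair:
  116–120 m: Δρ/Δz = 0.12/4 = 0.030 kg m⁻⁴
  120–187 m: Δρ/Δz = 0.17/67 = 2.5 × 10⁻³ kg m⁻⁴
  187–191 m: Δρ/Δz = 0.08/4 = 0.020 kg m⁻⁴
  191–197 m: Δρ/Δz = 0.03/6 = 5.0 × 10⁻³ kg m⁻⁴
  197–203 m: Δρ/Δz = 0.05/6 = 8.3 × 10⁻³ kg m⁻⁴
The largest gradient is in the 116–120 m interval — the pycnocline.

116–120 m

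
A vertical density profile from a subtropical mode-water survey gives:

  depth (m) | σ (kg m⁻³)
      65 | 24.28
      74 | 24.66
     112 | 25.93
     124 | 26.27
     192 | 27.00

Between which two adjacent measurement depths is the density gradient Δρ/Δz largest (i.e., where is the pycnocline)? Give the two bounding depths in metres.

Compute the density gradient over each adjacent pair:
  65–74 m: Δρ/Δz = 0.38/9 = 0.042 kg m⁻⁴
  74–112 m: Δρ/Δz = 1.27/38 = 0.033 kg m⁻⁴
  112–124 m: Δρ/Δz = 0.34/12 = 0.028 kg m⁻⁴
  124–192 m: Δρ/Δz = 0.73/68 = 0.011 kg m⁻⁴
The largest gradient is in the 65–74 m interval — the pycnocline.

65–74 m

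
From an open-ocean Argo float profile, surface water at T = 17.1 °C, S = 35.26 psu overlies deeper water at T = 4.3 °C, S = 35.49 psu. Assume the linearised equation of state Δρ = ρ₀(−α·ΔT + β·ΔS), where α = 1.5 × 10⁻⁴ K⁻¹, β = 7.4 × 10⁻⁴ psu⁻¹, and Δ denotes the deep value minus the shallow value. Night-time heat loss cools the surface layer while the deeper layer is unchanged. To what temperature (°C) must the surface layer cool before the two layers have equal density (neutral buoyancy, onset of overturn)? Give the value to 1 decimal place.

Neutral buoyancy requires Δρ = 0, i.e. −α(T_deep − T_surf′) + β(S_deep − S_surf) = 0.
T_surf′ = T_deep − (β/α)·ΔS = 4.3 − (7.4 × 10⁻⁴/1.5 × 10⁻⁴)·(+0.23) = 3.165 °C.
Cooling required: 17.1 − (3.165) = 13.935 °C.

3.2 °C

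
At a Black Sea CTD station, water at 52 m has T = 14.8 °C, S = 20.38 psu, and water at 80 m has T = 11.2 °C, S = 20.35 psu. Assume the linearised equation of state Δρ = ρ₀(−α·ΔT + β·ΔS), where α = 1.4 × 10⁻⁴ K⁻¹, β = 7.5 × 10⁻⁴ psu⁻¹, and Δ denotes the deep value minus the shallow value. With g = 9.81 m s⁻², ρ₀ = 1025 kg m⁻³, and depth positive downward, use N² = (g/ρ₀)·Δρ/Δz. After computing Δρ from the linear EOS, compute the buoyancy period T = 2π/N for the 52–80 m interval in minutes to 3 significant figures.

ΔT = -3.6 K, ΔS = -0.03 psu (deep − shallow).
Δρ/ρ₀ = −αΔT + βΔS = 5.04 × 10⁻⁴ − 2.25 × 10⁻⁵ = 4.815 × 10⁻⁴, so Δρ ≈ 0.4935 kg m⁻³.
N² = (g/ρ₀)·Δρ/Δz = g·(Δρ/ρ₀)/Δz = 9.81 × 4.815 × 10⁻⁴ / 28 = 1.6870 × 10⁻⁴ s⁻².
N = √(1.6870 × 10⁻⁴) = 0.012988 rad s⁻¹ → T = 2π/N = 483.77 s = 8.0628 min ≈ 8.06 min.

8.06 min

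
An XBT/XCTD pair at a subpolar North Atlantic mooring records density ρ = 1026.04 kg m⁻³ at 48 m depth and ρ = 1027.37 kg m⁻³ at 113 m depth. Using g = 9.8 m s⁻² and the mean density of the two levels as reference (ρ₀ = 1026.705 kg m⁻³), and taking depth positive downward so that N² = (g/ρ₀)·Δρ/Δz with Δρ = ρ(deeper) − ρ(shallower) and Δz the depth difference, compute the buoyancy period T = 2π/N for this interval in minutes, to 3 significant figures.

7.49 min

Δρ = 1027.37 − 1026.04 = 1.33 kg m⁻³ over Δz = 113 − 48 = 65 m.
N² = (9.8/1026.705) × (1.33/65) = 1.9531 × 10⁻⁴ s⁻².
N = √(1.9531 × 10⁻⁴) = 0.013975 rad s⁻¹, so T = 2π/N = 449.60 s = 7.4933 min ≈ 7.49 min.
N² > 0, so the interval is statically stable.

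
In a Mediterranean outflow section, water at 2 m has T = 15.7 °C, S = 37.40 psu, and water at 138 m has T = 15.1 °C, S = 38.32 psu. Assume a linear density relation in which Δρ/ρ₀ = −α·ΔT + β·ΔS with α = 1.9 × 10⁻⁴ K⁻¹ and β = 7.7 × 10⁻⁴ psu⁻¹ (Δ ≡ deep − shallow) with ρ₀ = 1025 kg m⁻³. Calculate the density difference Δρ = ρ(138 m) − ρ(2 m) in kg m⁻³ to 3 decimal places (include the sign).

ΔT = -0.6 K, ΔS = +0.92 psu (deep − shallow).
Δρ/ρ₀ = −(1.9 × 10⁻⁴)(-0.6) + (7.7 × 10⁻⁴)(+0.92) = 8.224 × 10⁻⁴.
Δρ = 1025 × (8.224 × 10⁻⁴) = +0.843 kg m⁻³.
Positive Δρ: denser below, stable.

+0.843 kg m⁻³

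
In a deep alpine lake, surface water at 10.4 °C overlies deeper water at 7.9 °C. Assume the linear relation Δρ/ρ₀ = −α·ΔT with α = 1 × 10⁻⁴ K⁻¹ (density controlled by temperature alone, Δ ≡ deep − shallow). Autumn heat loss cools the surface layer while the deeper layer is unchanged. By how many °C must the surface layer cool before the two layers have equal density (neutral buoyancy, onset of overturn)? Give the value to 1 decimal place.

2.5 °C

With temperature the only control, equal density requires T_surf′ = T_deep.
T_surf′ = 7.9 °C.
Cooling required: 10.4 − 7.9 = 2.5 °C.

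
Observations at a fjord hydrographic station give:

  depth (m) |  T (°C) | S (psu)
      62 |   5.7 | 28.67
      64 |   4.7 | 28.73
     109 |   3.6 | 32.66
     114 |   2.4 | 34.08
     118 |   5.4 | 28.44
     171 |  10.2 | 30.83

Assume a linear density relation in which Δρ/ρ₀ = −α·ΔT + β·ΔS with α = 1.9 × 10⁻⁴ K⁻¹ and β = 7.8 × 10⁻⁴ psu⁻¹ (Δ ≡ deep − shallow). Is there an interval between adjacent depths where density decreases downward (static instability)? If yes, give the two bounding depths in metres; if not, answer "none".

Evaluate Δρ/ρ₀ = −αΔT + βΔS across each adjacent pair:
  62–64 m: −αΔT+βΔS = −(1.9 × 10⁻⁴)(-1.0)+(7.8 × 10⁻⁴)(+0.06) = 2.4 × 10⁻⁴ → stable
  64–109 m: −αΔT+βΔS = −(1.9 × 10⁻⁴)(-1.1)+(7.8 × 10⁻⁴)(+3.93) = 3.3 × 10⁻³ → stable
  109–114 m: −αΔT+βΔS = −(1.9 × 10⁻⁴)(-1.2)+(7.8 × 10⁻⁴)(+1.42) = 1.3 × 10⁻³ → stable
  114–118 m: −αΔT+βΔS = −(1.9 × 10⁻⁴)(+3.0)+(7.8 × 10⁻⁴)(-5.64) = -5.0 × 10⁻³ → UNSTABLE
  118–171 m: −αΔT+βΔS = −(1.9 × 10⁻⁴)(+4.8)+(7.8 × 10⁻⁴)(+2.39) = 9.5 × 10⁻⁴ → stable
The 114–118 m interval has Δρ < 0: lighter water underlies denser water.

114–118 m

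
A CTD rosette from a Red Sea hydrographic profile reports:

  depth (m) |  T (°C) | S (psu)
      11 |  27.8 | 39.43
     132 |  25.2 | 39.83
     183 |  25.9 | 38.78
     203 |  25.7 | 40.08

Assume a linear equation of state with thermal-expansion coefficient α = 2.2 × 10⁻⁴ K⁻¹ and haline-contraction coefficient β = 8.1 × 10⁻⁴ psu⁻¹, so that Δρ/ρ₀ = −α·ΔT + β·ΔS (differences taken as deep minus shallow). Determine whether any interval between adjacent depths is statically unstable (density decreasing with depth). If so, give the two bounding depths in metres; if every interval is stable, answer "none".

Evaluate Δρ/ρ₀ = −αΔT + βΔS across each adjacent pair:
  11–132 m: −αΔT+βΔS = −(2.2 × 10⁻⁴)(-2.6)+(8.1 × 10⁻⁴)(+0.40) = 9.0 × 10⁻⁴ → stable
  132–183 m: −αΔT+βΔS = −(2.2 × 10⁻⁴)(+0.7)+(8.1 × 10⁻⁴)(-1.05) = -1.0 × 10⁻³ → UNSTABLE
  183–203 m: −αΔT+βΔS = −(2.2 × 10⁻⁴)(-0.2)+(8.1 × 10⁻⁴)(+1.30) = 1.1 × 10⁻³ → stable
The 132–183 m interval has Δρ < 0: lighter water underlies denser water.

132–183 m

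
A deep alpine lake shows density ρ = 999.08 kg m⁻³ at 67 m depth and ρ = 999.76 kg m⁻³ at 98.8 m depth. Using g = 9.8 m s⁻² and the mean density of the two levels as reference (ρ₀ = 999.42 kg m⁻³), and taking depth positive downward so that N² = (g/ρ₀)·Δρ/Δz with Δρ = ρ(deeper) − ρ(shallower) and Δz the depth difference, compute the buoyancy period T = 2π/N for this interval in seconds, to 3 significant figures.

434 s

Δρ = 999.76 − 999.08 = 0.68 kg m⁻³ over Δz = 98.8 − 67 = 31.8 m.
N² = (9.8/999.42) × (0.68/31.8) = 2.0968 × 10⁻⁴ s⁻².
N = √(2.0968 × 10⁻⁴) = 0.014480 rad s⁻¹, so T = 2π/N = 433.92 s ≈ 434 s.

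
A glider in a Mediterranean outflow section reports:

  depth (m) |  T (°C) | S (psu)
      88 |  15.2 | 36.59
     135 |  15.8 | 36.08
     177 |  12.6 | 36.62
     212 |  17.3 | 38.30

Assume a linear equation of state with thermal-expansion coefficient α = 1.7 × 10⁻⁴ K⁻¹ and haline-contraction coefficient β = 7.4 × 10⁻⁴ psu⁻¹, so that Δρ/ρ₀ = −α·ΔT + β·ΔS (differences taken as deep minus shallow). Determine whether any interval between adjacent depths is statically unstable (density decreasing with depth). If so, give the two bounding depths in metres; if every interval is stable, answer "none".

88–135 m

Evaluate Δρ/ρ₀ = −αΔT + βΔS across each adjacent pair:
  88–135 m: −αΔT+βΔS = −(1.7 × 10⁻⁴)(+0.6)+(7.4 × 10⁻⁴)(-0.51) = -4.8 × 10⁻⁴ → UNSTABLE
  135–177 m: −αΔT+βΔS = −(1.7 × 10⁻⁴)(-3.2)+(7.4 × 10⁻⁴)(+0.54) = 9.4 × 10⁻⁴ → stable
  177–212 m: −αΔT+βΔS = −(1.7 × 10⁻⁴)(+4.7)+(7.4 × 10⁻⁴)(+1.68) = 4.4 × 10⁻⁴ → stable
The 88–135 m interval has Δρ < 0: lighter water underlies denser water.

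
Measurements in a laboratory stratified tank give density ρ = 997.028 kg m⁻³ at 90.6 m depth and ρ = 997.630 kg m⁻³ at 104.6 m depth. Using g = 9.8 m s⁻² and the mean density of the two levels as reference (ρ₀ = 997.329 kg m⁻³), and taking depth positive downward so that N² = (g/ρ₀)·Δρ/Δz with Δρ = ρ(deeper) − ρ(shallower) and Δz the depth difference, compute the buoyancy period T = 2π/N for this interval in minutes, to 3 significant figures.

5.09 min

Δρ = 997.630 − 997.028 = 0.602 kg m⁻³ over Δz = 104.6 − 90.6 = 14 m.
N² = (9.8/997.329) × (0.602/14) = 4.2253 × 10⁻⁴ s⁻².
N = √(4.2253 × 10⁻⁴) = 0.020556 rad s⁻¹, so T = 2π/N = 305.66 s = 5.0943 min ≈ 5.09 min.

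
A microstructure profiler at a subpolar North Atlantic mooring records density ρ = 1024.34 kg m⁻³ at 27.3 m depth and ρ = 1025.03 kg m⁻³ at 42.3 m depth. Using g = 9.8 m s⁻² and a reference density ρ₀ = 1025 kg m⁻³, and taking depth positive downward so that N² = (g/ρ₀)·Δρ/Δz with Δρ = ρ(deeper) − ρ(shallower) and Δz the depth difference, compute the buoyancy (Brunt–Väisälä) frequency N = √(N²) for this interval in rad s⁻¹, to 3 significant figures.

0.0210 rad s⁻¹

Δρ = 1025.03 − 1024.34 = 0.69 kg m⁻³ over Δz = 42.3 − 27.3 = 15 m.
N² = (9.8/1025) × (0.69/15) = 4.3980 × 10⁻⁴ s⁻².
N = √(4.3980 × 10⁻⁴) = 0.020971 rad s⁻¹ ≈ 0.0210 rad s⁻¹.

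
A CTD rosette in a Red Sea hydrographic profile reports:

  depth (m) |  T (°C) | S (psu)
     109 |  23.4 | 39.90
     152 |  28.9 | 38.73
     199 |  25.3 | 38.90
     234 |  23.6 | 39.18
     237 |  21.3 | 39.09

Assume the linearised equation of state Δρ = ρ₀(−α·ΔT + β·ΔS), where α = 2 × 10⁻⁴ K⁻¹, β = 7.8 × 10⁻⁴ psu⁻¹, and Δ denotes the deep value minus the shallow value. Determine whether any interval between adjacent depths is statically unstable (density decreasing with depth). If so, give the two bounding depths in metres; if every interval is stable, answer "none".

Evaluate Δρ/ρ₀ = −αΔT + βΔS across each adjacent pair:
  109–152 m: −αΔT+βΔS = −(2 × 10⁻⁴)(+5.5)+(7.8 × 10⁻⁴)(-1.17) = -2.0 × 10⁻³ → UNSTABLE
  152–199 m: −αΔT+βΔS = −(2 × 10⁻⁴)(-3.6)+(7.8 × 10⁻⁴)(+0.17) = 8.5 × 10⁻⁴ → stable
  199–234 m: −αΔT+βΔS = −(2 × 10⁻⁴)(-1.7)+(7.8 × 10⁻⁴)(+0.28) = 5.6 × 10⁻⁴ → stable
  234–237 m: −αΔT+βΔS = −(2 × 10⁻⁴)(-2.3)+(7.8 × 10⁻⁴)(-0.09) = 3.9 × 10⁻⁴ → stable
The 109–152 m interval has Δρ < 0: lighter water underlies denser water.

109–152 m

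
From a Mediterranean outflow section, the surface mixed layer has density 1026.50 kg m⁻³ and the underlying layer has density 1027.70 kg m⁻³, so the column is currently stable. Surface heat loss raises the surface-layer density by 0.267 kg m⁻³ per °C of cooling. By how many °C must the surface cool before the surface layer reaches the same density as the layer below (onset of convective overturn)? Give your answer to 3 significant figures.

Density deficit of the surface layer: 1027.70 − 1026.50 = 1.2 kg m⁻³.
Required change = 1.2 / 0.267 = 4.49 °C.

4.49 °C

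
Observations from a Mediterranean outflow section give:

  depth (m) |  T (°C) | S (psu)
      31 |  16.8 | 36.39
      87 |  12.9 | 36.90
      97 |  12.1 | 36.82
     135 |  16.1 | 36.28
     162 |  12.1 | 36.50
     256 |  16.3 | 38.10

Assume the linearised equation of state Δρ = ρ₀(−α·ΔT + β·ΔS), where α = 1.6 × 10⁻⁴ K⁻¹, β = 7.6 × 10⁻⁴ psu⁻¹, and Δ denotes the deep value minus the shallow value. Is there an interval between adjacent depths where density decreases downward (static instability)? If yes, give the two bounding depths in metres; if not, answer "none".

97–135 m

Evaluate Δρ/ρ₀ = −αΔT + βΔS across each adjacent pair:
  31–87 m: −αΔT+βΔS = −(1.6 × 10⁻⁴)(-3.9)+(7.6 × 10⁻⁴)(+0.51) = 1.0 × 10⁻³ → stable
  87–97 m: −αΔT+βΔS = −(1.6 × 10⁻⁴)(-0.8)+(7.6 × 10⁻⁴)(-0.08) = 6.7 × 10⁻⁵ → stable
  97–135 m: −αΔT+βΔS = −(1.6 × 10⁻⁴)(+4.0)+(7.6 × 10⁻⁴)(-0.54) = -1.1 × 10⁻³ → UNSTABLE
  135–162 m: −αΔT+βΔS = −(1.6 × 10⁻⁴)(-4.0)+(7.6 × 10⁻⁴)(+0.22) = 8.1 × 10⁻⁴ → stable
  162–256 m: −αΔT+βΔS = −(1.6 × 10⁻⁴)(+4.2)+(7.6 × 10⁻⁴)(+1.60) = 5.4 × 10⁻⁴ → stable
The 97–135 m interval has Δρ < 0: lighter water underlies denser water.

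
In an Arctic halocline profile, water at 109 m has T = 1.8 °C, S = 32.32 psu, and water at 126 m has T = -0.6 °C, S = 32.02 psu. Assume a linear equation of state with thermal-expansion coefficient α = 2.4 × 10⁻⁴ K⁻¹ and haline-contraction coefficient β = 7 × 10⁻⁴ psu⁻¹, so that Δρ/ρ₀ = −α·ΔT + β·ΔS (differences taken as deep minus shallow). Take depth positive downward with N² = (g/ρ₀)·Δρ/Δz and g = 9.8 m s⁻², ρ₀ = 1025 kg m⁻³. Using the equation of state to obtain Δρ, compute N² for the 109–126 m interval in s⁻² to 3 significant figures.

ΔT = -2.4 K, ΔS = -0.30 psu (deep − shallow).
Δρ/ρ₀ = −αΔT + βΔS = 5.76 × 10⁻⁴ − 2.10 × 10⁻⁴ = 3.66 × 10⁻⁴, so Δρ ≈ 0.3751 kg m⁻³.
N² = (g/ρ₀)·Δρ/Δz = g·(Δρ/ρ₀)/Δz = 9.8 × 3.66 × 10⁻⁴ / 17 = 2.1099 × 10⁻⁴ s⁻² ≈ 2.11 × 10⁻⁴ s⁻².

2.11 × 10⁻⁴ s⁻²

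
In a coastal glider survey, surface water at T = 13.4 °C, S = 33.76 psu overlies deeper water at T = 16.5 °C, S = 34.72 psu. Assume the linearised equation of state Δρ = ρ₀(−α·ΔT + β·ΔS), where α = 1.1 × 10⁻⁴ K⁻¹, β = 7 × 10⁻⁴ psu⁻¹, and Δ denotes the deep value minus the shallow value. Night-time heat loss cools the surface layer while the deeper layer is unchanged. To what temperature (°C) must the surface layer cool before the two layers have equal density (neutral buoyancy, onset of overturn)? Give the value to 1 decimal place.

10.4 °C

Neutral buoyancy requires Δρ = 0, i.e. −α(T_deep − T_surf′) + β(S_deep − S_surf) = 0.
T_surf′ = T_deep − (β/α)·ΔS = 16.5 − (7 × 10⁻⁴/1.1 × 10⁻⁴)·(+0.96) = 10.391 °C.
Cooling required: 13.4 − (10.391) = 3.009 °C.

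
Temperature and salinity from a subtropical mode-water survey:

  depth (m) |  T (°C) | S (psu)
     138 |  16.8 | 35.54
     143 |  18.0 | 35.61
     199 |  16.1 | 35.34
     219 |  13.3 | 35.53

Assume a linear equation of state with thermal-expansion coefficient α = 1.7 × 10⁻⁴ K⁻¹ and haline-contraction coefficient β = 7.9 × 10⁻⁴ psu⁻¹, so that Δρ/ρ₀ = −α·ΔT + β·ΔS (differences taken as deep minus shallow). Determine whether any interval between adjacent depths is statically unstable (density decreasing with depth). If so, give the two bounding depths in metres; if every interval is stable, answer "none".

Evaluate Δρ/ρ₀ = −αΔT + βΔS across each adjacent pair:
  138–143 m: −αΔT+βΔS = −(1.7 × 10⁻⁴)(+1.2)+(7.9 × 10⁻⁴)(+0.07) = -1.5 × 10⁻⁴ → UNSTABLE
  143–199 m: −αΔT+βΔS = −(1.7 × 10⁻⁴)(-1.9)+(7.9 × 10⁻⁴)(-0.27) = 1.1 × 10⁻⁴ → stable
  199–219 m: −αΔT+βΔS = −(1.7 × 10⁻⁴)(-2.8)+(7.9 × 10⁻⁴)(+0.19) = 6.3 × 10⁻⁴ → stable
The 138–143 m interval has Δρ < 0: lighter water underlies denser water.

138–143 m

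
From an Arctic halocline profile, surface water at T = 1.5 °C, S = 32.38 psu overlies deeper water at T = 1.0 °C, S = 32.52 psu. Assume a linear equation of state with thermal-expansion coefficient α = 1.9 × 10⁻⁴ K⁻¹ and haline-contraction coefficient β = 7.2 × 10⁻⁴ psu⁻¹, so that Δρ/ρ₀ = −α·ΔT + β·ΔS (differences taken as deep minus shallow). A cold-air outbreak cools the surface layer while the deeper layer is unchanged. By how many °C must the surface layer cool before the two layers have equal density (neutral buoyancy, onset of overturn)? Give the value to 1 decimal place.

1.0 °C

Neutral buoyancy requires Δρ = 0, i.e. −α(T_deep − T_surf′) + β(S_deep − S_surf) = 0.
T_surf′ = T_deep − (β/α)·ΔS = 1.0 − (7.2 × 10⁻⁴/1.9 × 10⁻⁴)·(+0.14) = 0.469 °C.
Cooling required: 1.5 − (0.469) = 1.031 °C.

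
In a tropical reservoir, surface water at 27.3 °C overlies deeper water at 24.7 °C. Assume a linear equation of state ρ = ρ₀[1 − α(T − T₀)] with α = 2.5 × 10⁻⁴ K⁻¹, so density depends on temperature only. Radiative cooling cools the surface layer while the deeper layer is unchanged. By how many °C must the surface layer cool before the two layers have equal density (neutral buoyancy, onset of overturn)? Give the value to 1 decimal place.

2.6 °C

With temperature the only control, equal density requires T_surf′ = T_deep.
T_surf′ = 24.7 °C.
Cooling required: 27.3 − 24.7 = 2.6 °C.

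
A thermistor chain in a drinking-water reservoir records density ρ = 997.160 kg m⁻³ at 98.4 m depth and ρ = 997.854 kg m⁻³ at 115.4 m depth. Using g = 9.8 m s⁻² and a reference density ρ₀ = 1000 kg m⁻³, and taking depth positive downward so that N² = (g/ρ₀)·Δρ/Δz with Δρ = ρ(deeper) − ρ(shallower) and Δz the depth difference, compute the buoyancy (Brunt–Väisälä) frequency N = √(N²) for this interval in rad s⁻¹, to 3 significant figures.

0.0200 rad s⁻¹

Δρ = 997.854 − 997.160 = 0.694 kg m⁻³ over Δz = 115.4 − 98.4 = 17 m.
N² = (9.8/1000) × (0.694/17) = 4.0007 × 10⁻⁴ s⁻².
N = √(4.0007 × 10⁻⁴) = 0.020002 rad s⁻¹ ≈ 0.0200 rad s⁻¹.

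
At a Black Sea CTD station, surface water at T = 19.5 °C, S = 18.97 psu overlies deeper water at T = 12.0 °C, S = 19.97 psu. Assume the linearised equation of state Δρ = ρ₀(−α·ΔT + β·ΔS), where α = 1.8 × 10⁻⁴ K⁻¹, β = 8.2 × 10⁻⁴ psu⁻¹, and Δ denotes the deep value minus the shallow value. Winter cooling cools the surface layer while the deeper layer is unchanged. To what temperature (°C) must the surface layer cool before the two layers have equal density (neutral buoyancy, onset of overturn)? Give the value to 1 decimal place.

Neutral buoyancy requires Δρ = 0, i.e. −α(T_deep − T_surf′) + β(S_deep − S_surf) = 0.
T_surf′ = T_deep − (β/α)·ΔS = 12.0 − (8.2 × 10⁻⁴/1.8 × 10⁻⁴)·(+1.00) = 7.444 °C.
Cooling required: 19.5 − (7.444) = 12.056 °C.

7.4 °C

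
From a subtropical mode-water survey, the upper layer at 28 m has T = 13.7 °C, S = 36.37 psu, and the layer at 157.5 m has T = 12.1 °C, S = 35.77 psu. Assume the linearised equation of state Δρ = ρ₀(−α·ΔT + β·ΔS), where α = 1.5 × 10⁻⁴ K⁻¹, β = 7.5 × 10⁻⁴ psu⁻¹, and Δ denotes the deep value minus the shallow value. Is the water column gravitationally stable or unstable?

unstable

ΔT = 12.1 − 13.7 = -1.6 K and ΔS = 35.77 − 36.37 = -0.60 psu (deep − shallow).
−αΔT = 2.40 × 10⁻⁴; βΔS = -4.50 × 10⁻⁴; sum Δρ/ρ₀ = -2.10 × 10⁻⁴.
Δρ/ρ₀ < 0, so Δρ < 0: deeper water is lighter → statically unstable; the column would overturn.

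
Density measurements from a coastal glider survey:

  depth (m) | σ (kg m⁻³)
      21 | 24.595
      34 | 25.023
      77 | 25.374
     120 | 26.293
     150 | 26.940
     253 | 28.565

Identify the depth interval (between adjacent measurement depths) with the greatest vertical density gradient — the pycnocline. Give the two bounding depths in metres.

21–34 m

Compute the density gradient over each adjacent pair:
  21–34 m: Δρ/Δz = 0.428/13 = 0.033 kg m⁻⁴
  34–77 m: Δρ/Δz = 0.351/43 = 8.2 × 10⁻³ kg m⁻⁴
  77–120 m: Δρ/Δz = 0.919/43 = 0.021 kg m⁻⁴
  120–150 m: Δρ/Δz = 0.647/30 = 0.022 kg m⁻⁴
  150–253 m: Δρ/Δz = 1.625/103 = 0.016 kg m⁻⁴
The largest gradient is in the 21–34 m interval — the pycnocline.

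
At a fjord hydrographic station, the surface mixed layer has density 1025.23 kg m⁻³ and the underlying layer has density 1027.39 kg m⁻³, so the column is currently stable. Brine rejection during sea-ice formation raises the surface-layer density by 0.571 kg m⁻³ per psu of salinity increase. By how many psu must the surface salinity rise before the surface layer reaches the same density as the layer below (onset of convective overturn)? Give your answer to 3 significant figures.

3.78 psu

Density deficit of the surface layer: 1027.39 − 1025.23 = 2.16 kg m⁻³.
Required change = 2.16 / 0.571 = 3.78 psu.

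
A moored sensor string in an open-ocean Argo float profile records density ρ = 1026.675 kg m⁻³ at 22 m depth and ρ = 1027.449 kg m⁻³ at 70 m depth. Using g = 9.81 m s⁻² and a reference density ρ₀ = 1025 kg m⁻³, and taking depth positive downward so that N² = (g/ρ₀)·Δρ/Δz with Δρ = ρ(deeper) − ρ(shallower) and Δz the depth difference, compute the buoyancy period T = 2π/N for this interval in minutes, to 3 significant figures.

Δρ = 1027.449 − 1026.675 = 0.774 kg m⁻³ over Δz = 70 − 22 = 48 m.
N² = (9.81/1025) × (0.774/48) = 1.5433 × 10⁻⁴ s⁻².
N = √(1.5433 × 10⁻⁴) = 0.012423 rad s⁻¹, so T = 2π/N = 505.77 s = 8.4295 min ≈ 8.43 min.

8.43 min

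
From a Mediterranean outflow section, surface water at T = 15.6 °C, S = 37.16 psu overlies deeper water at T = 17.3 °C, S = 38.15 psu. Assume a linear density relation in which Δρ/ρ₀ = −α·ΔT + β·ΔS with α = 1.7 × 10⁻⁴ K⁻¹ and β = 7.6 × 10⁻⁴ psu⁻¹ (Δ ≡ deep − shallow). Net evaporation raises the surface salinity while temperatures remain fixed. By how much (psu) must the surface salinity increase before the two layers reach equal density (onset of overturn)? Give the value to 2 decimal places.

Neutral buoyancy requires −α(T_deep − T_surf) + β(S_deep − S_surf′) = 0.
S_surf′ = S_deep − (α/β)·ΔT = 38.15 − (1.7 × 10⁻⁴/7.6 × 10⁻⁴)·(+1.7) = 37.7697 psu.
Increase required: 37.7697 − 37.16 = 0.6097 psu.

0.61 psu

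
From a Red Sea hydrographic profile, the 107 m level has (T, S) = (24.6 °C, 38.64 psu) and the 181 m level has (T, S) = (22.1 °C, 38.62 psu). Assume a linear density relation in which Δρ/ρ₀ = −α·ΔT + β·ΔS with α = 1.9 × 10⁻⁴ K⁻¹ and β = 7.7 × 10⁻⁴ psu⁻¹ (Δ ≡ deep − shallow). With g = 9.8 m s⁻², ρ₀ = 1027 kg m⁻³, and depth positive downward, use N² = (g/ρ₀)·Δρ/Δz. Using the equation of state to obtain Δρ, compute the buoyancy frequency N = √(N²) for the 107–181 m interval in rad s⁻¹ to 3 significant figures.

ΔT = -2.5 K, ΔS = -0.02 psu (deep − shallow).
Δρ/ρ₀ = −αΔT + βΔS = 4.75 × 10⁻⁴ − 1.54 × 10⁻⁵ = 4.596 × 10⁻⁴, so Δρ ≈ 0.4720 kg m⁻³.
N² = (g/ρ₀)·Δρ/Δz = g·(Δρ/ρ₀)/Δz = 9.8 × 4.596 × 10⁻⁴ / 74 = 6.0866 × 10⁻⁵ s⁻².
N = √(6.0866 × 10⁻⁵) = 7.8017 × 10⁻³ rad s⁻¹ ≈ 7.80 × 10⁻³ rad s⁻¹.

7.80 × 10⁻³ rad s⁻¹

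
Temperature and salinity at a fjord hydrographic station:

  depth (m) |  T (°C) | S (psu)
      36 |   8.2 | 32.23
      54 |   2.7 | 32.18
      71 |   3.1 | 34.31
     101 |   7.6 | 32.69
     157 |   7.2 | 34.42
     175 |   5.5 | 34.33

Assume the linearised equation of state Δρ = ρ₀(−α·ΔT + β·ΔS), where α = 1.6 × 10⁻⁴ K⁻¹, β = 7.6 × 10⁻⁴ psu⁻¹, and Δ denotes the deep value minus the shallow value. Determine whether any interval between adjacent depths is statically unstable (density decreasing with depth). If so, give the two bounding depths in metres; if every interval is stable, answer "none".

Evaluate Δρ/ρ₀ = −αΔT + βΔS across each adjacent pair:
  36–54 m: −αΔT+βΔS = −(1.6 × 10⁻⁴)(-5.5)+(7.6 × 10⁻⁴)(-0.05) = 8.4 × 10⁻⁴ → stable
  54–71 m: −αΔT+βΔS = −(1.6 × 10⁻⁴)(+0.4)+(7.6 × 10⁻⁴)(+2.13) = 1.6 × 10⁻³ → stable
  71–101 m: −αΔT+βΔS = −(1.6 × 10⁻⁴)(+4.5)+(7.6 × 10⁻⁴)(-1.62) = -2.0 × 10⁻³ → UNSTABLE
  101–157 m: −αΔT+βΔS = −(1.6 × 10⁻⁴)(-0.4)+(7.6 × 10⁻⁴)(+1.73) = 1.4 × 10⁻³ → stable
  157–175 m: −αΔT+βΔS = −(1.6 × 10⁻⁴)(-1.7)+(7.6 × 10⁻⁴)(-0.09) = 2.0 × 10⁻⁴ → stable
The 71–101 m interval has Δρ < 0: lighter water underlies denser water.

71–101 m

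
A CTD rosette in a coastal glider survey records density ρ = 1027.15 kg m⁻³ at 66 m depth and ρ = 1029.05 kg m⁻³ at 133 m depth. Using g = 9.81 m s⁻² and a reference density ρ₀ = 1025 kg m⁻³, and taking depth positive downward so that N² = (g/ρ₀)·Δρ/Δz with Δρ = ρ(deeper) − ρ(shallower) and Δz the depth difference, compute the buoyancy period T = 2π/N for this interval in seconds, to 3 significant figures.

381 s

Δρ = 1029.05 − 1027.15 = 1.90 kg m⁻³ over Δz = 133 − 66 = 67 m.
N² = (9.81/1025) × (1.90/67) = 2.7141 × 10⁻⁴ s⁻².
N = √(2.7141 × 10⁻⁴) = 0.016475 rad s⁻¹, so T = 2π/N = 381.38 s ≈ 381 s.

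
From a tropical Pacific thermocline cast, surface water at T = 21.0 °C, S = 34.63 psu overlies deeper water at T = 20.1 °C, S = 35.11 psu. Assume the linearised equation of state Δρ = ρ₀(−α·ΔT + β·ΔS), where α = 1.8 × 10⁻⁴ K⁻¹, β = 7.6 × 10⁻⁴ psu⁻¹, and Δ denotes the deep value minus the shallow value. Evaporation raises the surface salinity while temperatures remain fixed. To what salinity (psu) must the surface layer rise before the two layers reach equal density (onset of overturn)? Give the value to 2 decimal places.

Neutral buoyancy requires −α(T_deep − T_surf) + β(S_deep − S_surf′) = 0.
S_surf′ = S_deep − (α/β)·ΔT = 35.11 − (1.8 × 10⁻⁴/7.6 × 10⁻⁴)·(-0.9) = 35.3232 psu.
Increase required: 35.3232 − 34.63 = 0.6932 psu.

35.32 psu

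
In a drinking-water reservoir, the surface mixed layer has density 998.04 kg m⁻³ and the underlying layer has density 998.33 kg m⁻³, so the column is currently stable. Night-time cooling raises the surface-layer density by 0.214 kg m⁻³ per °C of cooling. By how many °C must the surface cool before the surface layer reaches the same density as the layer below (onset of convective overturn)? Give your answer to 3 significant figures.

Density deficit of the surface layer: 998.33 − 998.04 = 0.29 kg m⁻³.
Required change = 0.29 / 0.214 = 1.36 °C.

1.36 °C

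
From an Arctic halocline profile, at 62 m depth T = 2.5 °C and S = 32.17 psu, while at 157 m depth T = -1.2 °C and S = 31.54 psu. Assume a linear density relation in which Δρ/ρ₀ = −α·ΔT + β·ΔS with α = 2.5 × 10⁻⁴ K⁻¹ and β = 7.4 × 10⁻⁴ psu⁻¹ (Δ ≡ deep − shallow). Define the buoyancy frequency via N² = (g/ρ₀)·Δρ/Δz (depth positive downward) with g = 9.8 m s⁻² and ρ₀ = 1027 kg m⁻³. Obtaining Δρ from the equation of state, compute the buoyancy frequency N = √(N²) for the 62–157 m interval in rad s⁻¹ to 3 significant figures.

6.88 × 10⁻³ rad s⁻¹

ΔT = -3.7 K, ΔS = -0.63 psu (deep − shallow).
Δρ/ρ₀ = −αΔT + βΔS = 9.25 × 10⁻⁴ − 4.662 × 10⁻⁴ = 4.588 × 10⁻⁴, so Δρ ≈ 0.4712 kg m⁻³.
N² = (g/ρ₀)·Δρ/Δz = g·(Δρ/ρ₀)/Δz = 9.8 × 4.588 × 10⁻⁴ / 95 = 4.7329 × 10⁻⁵ s⁻².
N = √(4.7329 × 10⁻⁵) = 6.8796 × 10⁻³ rad s⁻¹ ≈ 6.88 × 10⁻³ rad s⁻¹.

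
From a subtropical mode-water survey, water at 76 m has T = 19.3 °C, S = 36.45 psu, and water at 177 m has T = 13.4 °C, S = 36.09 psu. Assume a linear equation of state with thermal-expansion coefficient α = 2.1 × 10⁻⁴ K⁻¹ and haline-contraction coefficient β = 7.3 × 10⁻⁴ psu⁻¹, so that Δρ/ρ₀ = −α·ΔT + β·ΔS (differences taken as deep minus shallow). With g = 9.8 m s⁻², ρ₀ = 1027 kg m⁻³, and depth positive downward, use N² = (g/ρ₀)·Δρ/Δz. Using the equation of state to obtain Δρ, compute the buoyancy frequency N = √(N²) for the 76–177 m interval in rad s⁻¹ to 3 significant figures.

ΔT = -5.9 K, ΔS = -0.36 psu (deep − shallow).
Δρ/ρ₀ = −αΔT + βΔS = 1.239 × 10⁻³ − 2.628 × 10⁻⁴ = 9.762 × 10⁻⁴, so Δρ ≈ 1.003 kg m⁻³.
N² = (g/ρ₀)·Δρ/Δz = g·(Δρ/ρ₀)/Δz = 9.8 × 9.762 × 10⁻⁴ / 101 = 9.4720 × 10⁻⁵ s⁻².
N = √(9.4720 × 10⁻⁵) = 9.7324 × 10⁻³ rad s⁻¹ ≈ 9.73 × 10⁻³ rad s⁻¹.

9.73 × 10⁻³ rad s⁻¹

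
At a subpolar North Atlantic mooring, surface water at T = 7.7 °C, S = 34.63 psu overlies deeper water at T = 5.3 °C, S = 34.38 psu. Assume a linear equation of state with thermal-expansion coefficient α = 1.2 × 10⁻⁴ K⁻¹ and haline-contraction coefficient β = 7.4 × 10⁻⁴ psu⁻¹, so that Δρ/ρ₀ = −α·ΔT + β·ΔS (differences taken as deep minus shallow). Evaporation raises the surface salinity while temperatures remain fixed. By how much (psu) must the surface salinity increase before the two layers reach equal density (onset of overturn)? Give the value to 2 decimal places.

0.14 psu

Neutral buoyancy requires −α(T_deep − T_surf) + β(S_deep − S_surf′) = 0.
S_surf′ = S_deep − (α/β)·ΔT = 34.38 − (1.2 × 10⁻⁴/7.4 × 10⁻⁴)·(-2.4) = 34.7692 psu.
Increase required: 34.7692 − 34.63 = 0.1392 psu.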